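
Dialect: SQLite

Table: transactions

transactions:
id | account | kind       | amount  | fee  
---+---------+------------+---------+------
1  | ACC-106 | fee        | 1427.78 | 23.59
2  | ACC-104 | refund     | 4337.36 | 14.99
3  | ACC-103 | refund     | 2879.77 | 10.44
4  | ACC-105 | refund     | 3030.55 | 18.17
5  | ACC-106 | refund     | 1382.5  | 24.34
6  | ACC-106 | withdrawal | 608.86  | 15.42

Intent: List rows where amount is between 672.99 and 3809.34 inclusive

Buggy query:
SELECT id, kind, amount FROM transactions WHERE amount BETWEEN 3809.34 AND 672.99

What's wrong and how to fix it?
Bug: BETWEEN expects the lower bound first; with 3809.34 AND 672.99 the range is empty

Fix: Write BETWEEN 672.99 AND 3809.34

Corrected query:
SELECT id, kind, amount FROM transactions WHERE amount BETWEEN 672.99 AND 3809.34

Result:
id | kind   | amount 
---+--------+--------
1  | fee    | 1427.78
3  | refund | 2879.77
4  | refund | 3030.55
5  | refund | 1382.5 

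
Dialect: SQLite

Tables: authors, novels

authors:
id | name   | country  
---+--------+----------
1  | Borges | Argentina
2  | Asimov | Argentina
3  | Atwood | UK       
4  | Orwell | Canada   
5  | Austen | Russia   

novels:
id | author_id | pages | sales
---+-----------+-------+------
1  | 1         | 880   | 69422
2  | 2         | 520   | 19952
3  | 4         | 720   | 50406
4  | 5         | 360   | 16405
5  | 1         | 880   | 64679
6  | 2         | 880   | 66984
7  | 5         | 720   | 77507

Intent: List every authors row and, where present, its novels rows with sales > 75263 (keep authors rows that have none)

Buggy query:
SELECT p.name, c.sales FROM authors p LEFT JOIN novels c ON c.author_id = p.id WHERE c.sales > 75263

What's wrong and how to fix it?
Bug: A WHERE condition on the right-hand table after LEFT JOIN drops unmatched parents

Fix: Move the right-table condition into the ON clause so unmatched parents are kept

Corrected query:
SELECT p.name, c.sales FROM authors p LEFT JOIN novels c ON c.author_id = p.id AND c.sales > 75263

Result:
name   | sales
-------+------
Borges | NULL 
Asimov | NULL 
Atwood | NULL 
Orwell | NULL 
Austen | 77507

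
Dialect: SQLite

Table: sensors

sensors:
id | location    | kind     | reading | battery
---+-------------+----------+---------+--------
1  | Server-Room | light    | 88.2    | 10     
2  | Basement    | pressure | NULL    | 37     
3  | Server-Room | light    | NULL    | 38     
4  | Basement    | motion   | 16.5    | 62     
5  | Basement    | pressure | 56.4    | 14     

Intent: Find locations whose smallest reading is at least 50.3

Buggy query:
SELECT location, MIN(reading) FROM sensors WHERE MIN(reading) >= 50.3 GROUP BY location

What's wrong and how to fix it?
Bug: MIN() in WHERE is a misuse of aggregate

Fix: Use HAVING for the per-group MIN condition

Corrected query:
SELECT location, MIN(reading) FROM sensors GROUP BY location HAVING MIN(reading) >= 50.3

Result:
location    | MIN(reading)
------------+-------------
Server-Room | 88.2        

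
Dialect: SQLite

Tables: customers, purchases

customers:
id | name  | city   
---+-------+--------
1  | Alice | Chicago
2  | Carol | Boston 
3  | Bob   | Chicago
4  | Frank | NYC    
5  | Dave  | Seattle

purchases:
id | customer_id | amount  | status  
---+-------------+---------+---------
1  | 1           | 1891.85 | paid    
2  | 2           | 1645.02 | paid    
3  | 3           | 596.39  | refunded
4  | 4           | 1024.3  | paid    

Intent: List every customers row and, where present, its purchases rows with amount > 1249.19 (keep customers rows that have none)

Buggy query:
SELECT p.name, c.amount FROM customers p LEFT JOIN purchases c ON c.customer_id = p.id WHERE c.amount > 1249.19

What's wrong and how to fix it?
Bug: Filtering c.amount in WHERE discards the NULL rows produced by LEFT JOIN, turning it into an inner join

Fix: Move the right-table condition into the ON clause so unmatched parents are kept

Corrected query:
SELECT p.name, c.amount FROM customers p LEFT JOIN purchases c ON c.customer_id = p.id AND c.amount > 1249.19

Result:
name  | amount 
------+--------
Alice | 1891.85
Carol | 1645.02
Bob   | NULL   
Frank | NULL   
Dave  | NULL   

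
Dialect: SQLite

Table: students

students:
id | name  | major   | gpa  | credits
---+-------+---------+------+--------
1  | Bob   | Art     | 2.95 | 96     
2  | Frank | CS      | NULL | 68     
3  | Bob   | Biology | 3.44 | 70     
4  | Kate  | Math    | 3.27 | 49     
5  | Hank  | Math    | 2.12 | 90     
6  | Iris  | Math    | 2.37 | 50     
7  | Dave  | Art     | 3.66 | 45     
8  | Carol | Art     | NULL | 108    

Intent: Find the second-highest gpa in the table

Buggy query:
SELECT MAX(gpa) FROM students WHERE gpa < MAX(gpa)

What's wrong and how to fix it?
Bug: The inner MAX is an aggregate inside WHERE, which is not allowed

Fix: Put the inner MAX in a scalar subquery

Corrected query:
SELECT MAX(gpa) FROM students WHERE gpa < (SELECT MAX(gpa) FROM students)

Result:
MAX(gpa)
--------
3.44    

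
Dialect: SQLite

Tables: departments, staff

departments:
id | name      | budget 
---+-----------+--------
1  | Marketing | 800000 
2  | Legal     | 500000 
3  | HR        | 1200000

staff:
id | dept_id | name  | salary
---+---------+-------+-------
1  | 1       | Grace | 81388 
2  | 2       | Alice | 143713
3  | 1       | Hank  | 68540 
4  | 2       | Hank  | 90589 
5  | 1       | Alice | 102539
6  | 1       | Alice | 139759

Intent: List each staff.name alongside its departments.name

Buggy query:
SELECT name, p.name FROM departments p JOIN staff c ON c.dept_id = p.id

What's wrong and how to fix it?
Bug: Both tables have a 'name' column; the unqualified reference is ambiguous

Fix: Prefix ambiguous columns with the table alias

Corrected query:
SELECT c.name, p.name FROM departments p JOIN staff c ON c.dept_id = p.id

Result:
name  | name     
------+----------
Grace | Marketing
Alice | Legal    
Hank  | Marketing
Hank  | Legal    
Alice | Marketing
Alice | Marketing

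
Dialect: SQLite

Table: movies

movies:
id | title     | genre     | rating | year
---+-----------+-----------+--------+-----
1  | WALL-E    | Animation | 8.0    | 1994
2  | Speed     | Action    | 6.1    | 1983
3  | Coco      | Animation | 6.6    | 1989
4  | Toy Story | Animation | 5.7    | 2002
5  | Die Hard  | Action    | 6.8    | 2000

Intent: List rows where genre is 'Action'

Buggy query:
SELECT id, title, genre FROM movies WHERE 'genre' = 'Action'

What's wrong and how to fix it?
Bug: Single quotes denote string literals in SQL; the column name is being compared as a constant string

Fix: Remove the quotes around the column name (or use double quotes for an identifier)

Corrected query:
SELECT id, title, genre FROM movies WHERE genre = 'Action'

Result:
id | title    | genre 
---+----------+-------
2  | Speed    | Action
5  | Die Hard | Action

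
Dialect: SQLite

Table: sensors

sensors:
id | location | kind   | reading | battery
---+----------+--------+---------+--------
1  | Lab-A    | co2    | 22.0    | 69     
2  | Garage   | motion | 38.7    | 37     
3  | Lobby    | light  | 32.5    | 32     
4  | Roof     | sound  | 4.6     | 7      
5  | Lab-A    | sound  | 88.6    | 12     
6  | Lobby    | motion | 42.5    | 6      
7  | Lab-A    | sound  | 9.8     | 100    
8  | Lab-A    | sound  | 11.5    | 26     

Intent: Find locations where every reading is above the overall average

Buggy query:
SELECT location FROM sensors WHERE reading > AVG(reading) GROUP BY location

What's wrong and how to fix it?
Bug: AVG() is an aggregate; it can't sit directly in WHERE

Fix: Use a subquery for AVG and a HAVING MIN(...) filter so the condition holds for every row in the group

Corrected query:
SELECT location FROM sensors GROUP BY location HAVING MIN(reading) > (SELECT AVG(reading) FROM sensors)

Result:
location
--------
Garage  
Lobby   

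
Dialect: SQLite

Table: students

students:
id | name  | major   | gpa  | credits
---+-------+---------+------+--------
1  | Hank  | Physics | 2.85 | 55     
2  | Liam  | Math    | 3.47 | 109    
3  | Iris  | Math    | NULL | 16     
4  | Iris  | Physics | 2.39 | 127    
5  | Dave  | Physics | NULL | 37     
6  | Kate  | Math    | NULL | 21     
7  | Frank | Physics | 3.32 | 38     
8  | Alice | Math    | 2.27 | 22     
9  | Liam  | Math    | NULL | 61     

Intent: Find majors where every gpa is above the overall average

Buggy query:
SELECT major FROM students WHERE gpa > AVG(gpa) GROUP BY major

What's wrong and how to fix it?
Bug: AVG() is an aggregate; it can't sit directly in WHERE

Fix: Use a subquery for AVG and a HAVING MIN(...) filter so the condition holds for every row in the group

Corrected query:
SELECT major FROM students GROUP BY major HAVING MIN(gpa) > (SELECT AVG(gpa) FROM students)

Result:
(no rows)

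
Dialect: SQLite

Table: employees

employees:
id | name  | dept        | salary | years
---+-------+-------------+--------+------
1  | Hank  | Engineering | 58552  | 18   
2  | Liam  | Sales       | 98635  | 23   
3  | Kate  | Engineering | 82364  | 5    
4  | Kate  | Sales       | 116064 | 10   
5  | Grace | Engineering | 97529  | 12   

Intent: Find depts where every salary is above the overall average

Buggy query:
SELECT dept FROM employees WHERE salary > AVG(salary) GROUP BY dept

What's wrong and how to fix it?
Bug: WHERE evaluates per row before aggregation, so AVG() is unavailable

Fix: Use a subquery for AVG and a HAVING MIN(...) filter so the condition holds for every row in the group

Corrected query:
SELECT dept FROM employees GROUP BY dept HAVING MIN(salary) > (SELECT AVG(salary) FROM employees)

Result:
dept 
-----
Sales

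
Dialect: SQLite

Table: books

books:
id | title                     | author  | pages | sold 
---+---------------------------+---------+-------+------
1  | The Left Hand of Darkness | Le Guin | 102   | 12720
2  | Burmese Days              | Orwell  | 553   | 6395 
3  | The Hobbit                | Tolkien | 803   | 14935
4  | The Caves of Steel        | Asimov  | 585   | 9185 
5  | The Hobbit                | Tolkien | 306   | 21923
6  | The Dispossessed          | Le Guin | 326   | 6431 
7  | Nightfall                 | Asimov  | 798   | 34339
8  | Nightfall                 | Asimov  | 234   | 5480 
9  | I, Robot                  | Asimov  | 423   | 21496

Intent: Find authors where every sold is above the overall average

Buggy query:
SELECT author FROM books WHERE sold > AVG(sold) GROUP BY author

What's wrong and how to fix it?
Bug: WHERE evaluates per row before aggregation, so AVG() is unavailable

Fix: Use a subquery for AVG and a HAVING MIN(...) filter so the condition holds for every row in the group

Corrected query:
SELECT author FROM books GROUP BY author HAVING MIN(sold) > (SELECT AVG(sold) FROM books)

Result:
author 
-------
Tolkien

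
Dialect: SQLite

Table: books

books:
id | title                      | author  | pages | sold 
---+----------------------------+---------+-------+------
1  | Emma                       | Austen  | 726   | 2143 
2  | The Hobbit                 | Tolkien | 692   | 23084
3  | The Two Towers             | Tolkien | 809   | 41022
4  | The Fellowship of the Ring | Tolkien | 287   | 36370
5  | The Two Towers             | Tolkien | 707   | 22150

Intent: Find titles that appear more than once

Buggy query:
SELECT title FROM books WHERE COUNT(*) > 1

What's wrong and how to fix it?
Bug: WHERE can't reference COUNT(*); aggregates are computed after WHERE

Fix: GROUP BY title, then filter groups with HAVING COUNT(*) > 1

Corrected query:
SELECT title FROM books GROUP BY title HAVING COUNT(*) > 1

Result:
title         
--------------
The Two Towers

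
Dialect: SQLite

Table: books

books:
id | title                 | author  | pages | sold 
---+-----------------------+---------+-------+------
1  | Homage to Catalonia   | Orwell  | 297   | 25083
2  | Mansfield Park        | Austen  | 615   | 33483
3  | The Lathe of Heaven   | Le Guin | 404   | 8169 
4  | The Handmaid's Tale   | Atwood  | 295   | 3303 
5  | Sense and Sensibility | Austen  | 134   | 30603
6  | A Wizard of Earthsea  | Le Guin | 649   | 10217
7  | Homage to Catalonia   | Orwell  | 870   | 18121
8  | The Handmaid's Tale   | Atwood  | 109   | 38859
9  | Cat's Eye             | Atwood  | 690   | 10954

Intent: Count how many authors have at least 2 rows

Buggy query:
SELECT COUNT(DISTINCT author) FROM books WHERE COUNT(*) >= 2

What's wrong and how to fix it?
Bug: WHERE filters individual rows, not groups, so a group-level COUNT is invalid there

Fix: Group first with HAVING COUNT(*) >= 2, then COUNT the resulting groups

Corrected query:
SELECT COUNT(*) FROM (SELECT author FROM books GROUP BY author HAVING COUNT(*) >= 2)

Result:
COUNT(*)
--------
4       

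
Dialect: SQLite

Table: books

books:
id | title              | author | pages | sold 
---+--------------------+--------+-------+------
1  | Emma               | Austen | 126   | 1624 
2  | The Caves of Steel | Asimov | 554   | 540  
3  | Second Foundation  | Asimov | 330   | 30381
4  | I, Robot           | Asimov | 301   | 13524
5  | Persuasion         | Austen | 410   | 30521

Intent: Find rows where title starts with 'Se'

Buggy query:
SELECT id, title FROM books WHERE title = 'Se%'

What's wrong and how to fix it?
Bug: Wildcards only work with LIKE; '=' treats '%' as a literal character

Fix: Use LIKE for wildcard pattern matching

Corrected query:
SELECT id, title FROM books WHERE title LIKE 'Se%'

Result:
id | title            
---+------------------
3  | Second Foundation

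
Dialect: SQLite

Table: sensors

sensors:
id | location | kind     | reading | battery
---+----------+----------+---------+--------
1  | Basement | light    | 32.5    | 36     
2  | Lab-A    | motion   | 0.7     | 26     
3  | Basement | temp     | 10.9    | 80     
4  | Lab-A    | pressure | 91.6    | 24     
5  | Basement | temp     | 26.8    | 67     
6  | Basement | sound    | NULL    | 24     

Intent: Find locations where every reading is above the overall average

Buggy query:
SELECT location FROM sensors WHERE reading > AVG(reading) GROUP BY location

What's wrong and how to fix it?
Bug: WHERE evaluates per row before aggregation, so AVG() is unavailable

Fix: Use a subquery for AVG and a HAVING MIN(...) filter so the condition holds for every row in the group

Corrected query:
SELECT location FROM sensors GROUP BY location HAVING MIN(reading) > (SELECT AVG(reading) FROM sensors)

Result:
(no rows)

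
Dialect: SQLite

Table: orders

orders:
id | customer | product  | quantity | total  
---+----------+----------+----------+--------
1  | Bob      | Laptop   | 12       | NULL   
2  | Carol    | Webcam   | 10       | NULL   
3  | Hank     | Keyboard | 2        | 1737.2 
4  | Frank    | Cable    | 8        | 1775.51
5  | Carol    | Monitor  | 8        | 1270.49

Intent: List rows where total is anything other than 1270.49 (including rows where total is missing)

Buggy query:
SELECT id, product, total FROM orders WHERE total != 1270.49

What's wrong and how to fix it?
Bug: 'total != 1270.49' is unknown when total is NULL, so NULL rows are silently excluded

Fix: Handle NULL separately with IS NULL alongside the inequality

Corrected query:
SELECT id, product, total FROM orders WHERE total != 1270.49 OR total IS NULL

Result:
id | product  | total  
---+----------+--------
1  | Laptop   | NULL   
2  | Webcam   | NULL   
3  | Keyboard | 1737.2 
4  | Cable    | 1775.51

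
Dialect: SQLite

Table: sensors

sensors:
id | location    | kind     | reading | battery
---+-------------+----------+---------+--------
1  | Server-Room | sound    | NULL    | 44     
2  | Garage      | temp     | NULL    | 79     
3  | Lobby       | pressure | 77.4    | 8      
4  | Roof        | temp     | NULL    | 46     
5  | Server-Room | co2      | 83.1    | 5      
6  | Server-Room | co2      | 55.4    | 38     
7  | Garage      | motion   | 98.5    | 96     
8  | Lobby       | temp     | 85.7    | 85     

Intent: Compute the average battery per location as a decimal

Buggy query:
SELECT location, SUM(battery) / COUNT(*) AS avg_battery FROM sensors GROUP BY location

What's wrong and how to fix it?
Bug: Both operands are integers, so '/' performs integer division and truncates

Fix: Multiply by 1.0 (or CAST to REAL) to force floating-point division

Corrected query:
SELECT location, SUM(battery) * 1.0 / COUNT(*) AS avg_battery FROM sensors GROUP BY location

Result:
location    | avg_battery
------------+------------
Garage      | 87.5       
Lobby       | 46.5       
Roof        | 46         
Server-Room | 29         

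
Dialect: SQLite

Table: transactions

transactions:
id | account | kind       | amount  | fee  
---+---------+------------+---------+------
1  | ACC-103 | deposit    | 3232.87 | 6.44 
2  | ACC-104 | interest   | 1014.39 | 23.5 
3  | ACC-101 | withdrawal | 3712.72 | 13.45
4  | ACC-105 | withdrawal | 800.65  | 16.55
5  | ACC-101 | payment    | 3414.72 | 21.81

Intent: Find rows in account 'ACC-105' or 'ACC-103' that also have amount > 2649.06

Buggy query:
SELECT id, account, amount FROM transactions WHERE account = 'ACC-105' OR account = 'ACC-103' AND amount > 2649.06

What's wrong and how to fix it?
Bug: AND binds tighter than OR, so this parses as account = 'ACC-105' OR (account = 'ACC-103' AND amount > 2649.06)

Fix: Add parentheses around the OR so the AND applies to both alternatives

Corrected query:
SELECT id, account, amount FROM transactions WHERE (account = 'ACC-105' OR account = 'ACC-103') AND amount > 2649.06

Result:
id | account | amount 
---+---------+--------
1  | ACC-103 | 3232.87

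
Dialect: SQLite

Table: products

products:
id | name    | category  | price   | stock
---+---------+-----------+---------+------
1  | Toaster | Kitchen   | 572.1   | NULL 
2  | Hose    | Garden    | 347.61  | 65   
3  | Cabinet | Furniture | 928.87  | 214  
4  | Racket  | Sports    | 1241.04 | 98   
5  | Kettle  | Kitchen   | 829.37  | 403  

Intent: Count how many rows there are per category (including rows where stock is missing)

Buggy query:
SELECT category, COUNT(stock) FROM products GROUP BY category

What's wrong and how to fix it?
Bug: COUNT(stock) skips NULLs, so groups with missing stock are undercounted

Fix: Replace COUNT(stock) with COUNT(*)

Corrected query:
SELECT category, COUNT(*) FROM products GROUP BY category

Result:
category  | COUNT(*)
----------+---------
Furniture | 1       
Garden    | 1       
Kitchen   | 2       
Sports    | 1       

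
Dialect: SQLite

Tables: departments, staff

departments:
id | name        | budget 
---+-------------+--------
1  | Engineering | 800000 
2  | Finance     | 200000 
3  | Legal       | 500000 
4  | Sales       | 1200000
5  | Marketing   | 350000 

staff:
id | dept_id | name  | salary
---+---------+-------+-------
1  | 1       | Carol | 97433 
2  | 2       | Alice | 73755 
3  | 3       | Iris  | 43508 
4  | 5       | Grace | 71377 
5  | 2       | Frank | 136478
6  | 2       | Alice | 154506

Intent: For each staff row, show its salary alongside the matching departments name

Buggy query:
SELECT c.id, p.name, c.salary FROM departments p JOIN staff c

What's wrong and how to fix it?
Bug: Missing join condition: each staff row is matched to all departments rows instead of just its own

Fix: Add ON c.dept_id = p.id to the JOIN

Corrected query:
SELECT c.id, p.name, c.salary FROM departments p JOIN staff c ON c.dept_id = p.id

Result:
id | name        | salary
---+-------------+-------
1  | Engineering | 97433 
2  | Finance     | 73755 
3  | Legal       | 43508 
4  | Marketing   | 71377 
5  | Finance     | 136478
6  | Finance     | 154506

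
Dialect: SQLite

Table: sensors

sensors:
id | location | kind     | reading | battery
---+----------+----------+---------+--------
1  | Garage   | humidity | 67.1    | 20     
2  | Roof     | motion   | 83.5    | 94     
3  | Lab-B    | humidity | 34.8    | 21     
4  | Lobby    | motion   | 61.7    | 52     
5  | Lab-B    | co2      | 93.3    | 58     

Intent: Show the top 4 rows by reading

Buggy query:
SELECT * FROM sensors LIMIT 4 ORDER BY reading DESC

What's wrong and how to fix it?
Bug: LIMIT must come after ORDER BY

Fix: Swap the clauses: ORDER BY first, then LIMIT

Corrected query:
SELECT * FROM sensors ORDER BY reading DESC LIMIT 4

Result:
id | location | kind     | reading | battery
---+----------+----------+---------+--------
5  | Lab-B    | co2      | 93.3    | 58     
2  | Roof     | motion   | 83.5    | 94     
1  | Garage   | humidity | 67.1    | 20     
4  | Lobby    | motion   | 61.7    | 52     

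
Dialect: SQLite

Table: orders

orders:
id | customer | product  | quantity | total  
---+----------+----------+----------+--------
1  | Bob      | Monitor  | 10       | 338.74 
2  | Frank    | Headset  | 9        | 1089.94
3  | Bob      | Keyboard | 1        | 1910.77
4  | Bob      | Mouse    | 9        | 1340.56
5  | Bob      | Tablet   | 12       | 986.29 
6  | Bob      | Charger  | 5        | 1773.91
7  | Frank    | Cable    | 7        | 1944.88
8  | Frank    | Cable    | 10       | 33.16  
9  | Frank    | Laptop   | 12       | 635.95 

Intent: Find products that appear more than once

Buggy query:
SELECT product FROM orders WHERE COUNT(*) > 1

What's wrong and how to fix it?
Bug: WHERE can't reference COUNT(*); aggregates are computed after WHERE

Fix: Group first, then use HAVING for the count condition

Corrected query:
SELECT product FROM orders GROUP BY product HAVING COUNT(*) > 1

Result:
product
-------
Cable  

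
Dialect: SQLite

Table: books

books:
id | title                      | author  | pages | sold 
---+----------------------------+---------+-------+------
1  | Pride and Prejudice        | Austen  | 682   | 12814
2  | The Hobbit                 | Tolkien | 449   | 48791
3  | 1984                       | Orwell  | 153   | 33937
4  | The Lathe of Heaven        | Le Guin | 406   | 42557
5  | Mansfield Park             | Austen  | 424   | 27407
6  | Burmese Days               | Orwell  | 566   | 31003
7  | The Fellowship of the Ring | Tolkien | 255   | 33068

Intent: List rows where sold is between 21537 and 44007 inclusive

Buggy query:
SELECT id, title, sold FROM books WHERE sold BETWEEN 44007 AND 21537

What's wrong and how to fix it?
Bug: BETWEEN expects the lower bound first; with 44007 AND 21537 the range is empty

Fix: Write BETWEEN 21537 AND 44007

Corrected query:
SELECT id, title, sold FROM books WHERE sold BETWEEN 21537 AND 44007

Result:
id | title                      | sold 
---+----------------------------+------
3  | 1984                       | 33937
4  | The Lathe of Heaven        | 42557
5  | Mansfield Park             | 27407
6  | Burmese Days               | 31003
7  | The Fellowship of the Ring | 33068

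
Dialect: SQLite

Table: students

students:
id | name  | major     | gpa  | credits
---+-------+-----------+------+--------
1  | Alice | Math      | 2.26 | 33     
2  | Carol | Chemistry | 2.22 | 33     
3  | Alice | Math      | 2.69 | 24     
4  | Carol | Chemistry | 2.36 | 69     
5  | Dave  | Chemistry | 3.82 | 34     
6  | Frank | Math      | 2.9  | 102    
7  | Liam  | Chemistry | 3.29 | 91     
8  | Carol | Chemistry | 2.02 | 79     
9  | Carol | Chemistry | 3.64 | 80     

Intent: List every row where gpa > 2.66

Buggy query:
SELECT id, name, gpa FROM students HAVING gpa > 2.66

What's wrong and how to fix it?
Bug: This is a non-aggregate query (no GROUP BY, no aggregates), so in SQLite the HAVING clause is invalid here; a row-level condition belongs in WHERE

Fix: Replace HAVING with WHERE since the condition applies to individual rows

Corrected query:
SELECT id, name, gpa FROM students WHERE gpa > 2.66

Result:
id | name  | gpa 
---+-------+-----
3  | Alice | 2.69
5  | Dave  | 3.82
6  | Frank | 2.9 
7  | Liam  | 3.29
9  | Carol | 3.64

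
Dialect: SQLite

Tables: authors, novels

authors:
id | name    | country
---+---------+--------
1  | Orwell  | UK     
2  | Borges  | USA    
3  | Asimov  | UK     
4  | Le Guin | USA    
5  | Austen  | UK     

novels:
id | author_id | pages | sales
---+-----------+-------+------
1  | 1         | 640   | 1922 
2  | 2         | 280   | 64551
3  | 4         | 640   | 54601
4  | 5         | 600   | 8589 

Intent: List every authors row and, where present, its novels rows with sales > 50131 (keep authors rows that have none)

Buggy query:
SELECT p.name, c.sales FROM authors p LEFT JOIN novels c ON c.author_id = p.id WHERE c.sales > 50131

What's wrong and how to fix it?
Bug: A WHERE condition on the right-hand table after LEFT JOIN drops unmatched parents

Fix: Put 'c.sales > 50131' in the JOIN's ON clause instead of WHERE

Corrected query:
SELECT p.name, c.sales FROM authors p LEFT JOIN novels c ON c.author_id = p.id AND c.sales > 50131

Result:
name    | sales
--------+------
Orwell  | NULL 
Borges  | 64551
Asimov  | NULL 
Le Guin | 54601
Austen  | NULL 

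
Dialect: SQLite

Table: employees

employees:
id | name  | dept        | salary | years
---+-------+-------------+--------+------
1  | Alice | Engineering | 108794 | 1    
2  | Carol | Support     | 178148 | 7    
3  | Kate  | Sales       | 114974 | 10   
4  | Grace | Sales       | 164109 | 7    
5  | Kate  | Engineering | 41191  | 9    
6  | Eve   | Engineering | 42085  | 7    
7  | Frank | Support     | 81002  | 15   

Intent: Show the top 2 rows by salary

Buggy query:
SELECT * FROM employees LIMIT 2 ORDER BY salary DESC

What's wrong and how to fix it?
Bug: ORDER BY cannot follow LIMIT; LIMIT is the final clause

Fix: Sort with ORDER BY, then apply LIMIT

Corrected query:
SELECT * FROM employees ORDER BY salary DESC LIMIT 2

Result:
id | name  | dept    | salary | years
---+-------+---------+--------+------
2  | Carol | Support | 178148 | 7    
4  | Grace | Sales   | 164109 | 7    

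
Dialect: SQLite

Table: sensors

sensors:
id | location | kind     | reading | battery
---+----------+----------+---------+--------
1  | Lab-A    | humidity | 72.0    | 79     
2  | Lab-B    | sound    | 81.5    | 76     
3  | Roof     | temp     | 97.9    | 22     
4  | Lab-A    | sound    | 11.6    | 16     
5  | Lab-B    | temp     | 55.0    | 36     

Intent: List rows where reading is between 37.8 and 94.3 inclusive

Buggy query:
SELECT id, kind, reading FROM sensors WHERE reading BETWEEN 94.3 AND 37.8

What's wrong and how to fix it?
Bug: BETWEEN expects the lower bound first; with 94.3 AND 37.8 the range is empty

Fix: Swap the bounds so the smaller value comes first

Corrected query:
SELECT id, kind, reading FROM sensors WHERE reading BETWEEN 37.8 AND 94.3

Result:
id | kind     | reading
---+----------+--------
1  | humidity | 72     
2  | sound    | 81.5   
5  | temp     | 55     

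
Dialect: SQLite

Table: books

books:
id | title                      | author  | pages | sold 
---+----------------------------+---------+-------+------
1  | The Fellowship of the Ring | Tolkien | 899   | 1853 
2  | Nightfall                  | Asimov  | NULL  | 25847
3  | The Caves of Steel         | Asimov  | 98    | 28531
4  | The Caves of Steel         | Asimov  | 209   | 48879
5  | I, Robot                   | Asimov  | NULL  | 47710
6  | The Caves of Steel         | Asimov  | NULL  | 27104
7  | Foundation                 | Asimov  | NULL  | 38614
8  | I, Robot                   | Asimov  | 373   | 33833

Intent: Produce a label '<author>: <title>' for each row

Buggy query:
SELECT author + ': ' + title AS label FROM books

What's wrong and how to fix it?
Bug: SQLite uses || for string concatenation; + coerces text to numbers (yielding 0)

Fix: Replace + with || to concatenate text

Corrected query:
SELECT author || ': ' || title AS label FROM books

Result:
label                              
-----------------------------------
Tolkien: The Fellowship of the Ring
Asimov: Nightfall                  
Asimov: The Caves of Steel         
Asimov: The Caves of Steel         
Asimov: I, Robot                   
Asimov: The Caves of Steel         
Asimov: Foundation                 
Asimov: I, Robot                   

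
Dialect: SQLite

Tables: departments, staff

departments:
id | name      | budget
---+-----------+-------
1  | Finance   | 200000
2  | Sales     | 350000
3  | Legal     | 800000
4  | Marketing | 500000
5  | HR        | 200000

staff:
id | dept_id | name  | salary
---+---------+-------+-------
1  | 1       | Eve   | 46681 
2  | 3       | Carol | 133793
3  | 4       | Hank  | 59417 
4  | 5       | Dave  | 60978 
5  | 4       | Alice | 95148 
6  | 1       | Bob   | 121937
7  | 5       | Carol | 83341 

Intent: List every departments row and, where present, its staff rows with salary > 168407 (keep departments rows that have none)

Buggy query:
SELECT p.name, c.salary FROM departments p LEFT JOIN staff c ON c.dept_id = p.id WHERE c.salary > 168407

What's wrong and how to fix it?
Bug: Filtering c.salary in WHERE discards the NULL rows produced by LEFT JOIN, turning it into an inner join

Fix: Put 'c.salary > 168407' in the JOIN's ON clause instead of WHERE

Corrected query:
SELECT p.name, c.salary FROM departments p LEFT JOIN staff c ON c.dept_id = p.id AND c.salary > 168407

Result:
name      | salary
----------+-------
Finance   | NULL  
Sales     | NULL  
Legal     | NULL  
Marketing | NULL  
HR        | NULL  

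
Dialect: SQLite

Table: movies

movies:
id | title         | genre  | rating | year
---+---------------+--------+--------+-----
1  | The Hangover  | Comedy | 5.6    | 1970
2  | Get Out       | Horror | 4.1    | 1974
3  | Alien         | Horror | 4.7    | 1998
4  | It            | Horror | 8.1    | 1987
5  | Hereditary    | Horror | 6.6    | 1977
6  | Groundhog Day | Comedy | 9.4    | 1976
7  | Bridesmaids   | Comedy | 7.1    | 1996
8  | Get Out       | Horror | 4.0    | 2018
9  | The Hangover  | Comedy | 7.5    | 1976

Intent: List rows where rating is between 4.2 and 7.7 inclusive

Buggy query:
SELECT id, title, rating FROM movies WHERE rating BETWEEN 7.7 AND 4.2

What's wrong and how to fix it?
Bug: The bounds are reversed; BETWEEN a AND b requires a <= b to match anything

Fix: Swap the bounds so the smaller value comes first

Corrected query:
SELECT id, title, rating FROM movies WHERE rating BETWEEN 4.2 AND 7.7

Result:
id | title        | rating
---+--------------+-------
1  | The Hangover | 5.6   
3  | Alien        | 4.7   
5  | Hereditary   | 6.6   
7  | Bridesmaids  | 7.1   
9  | The Hangover | 7.5   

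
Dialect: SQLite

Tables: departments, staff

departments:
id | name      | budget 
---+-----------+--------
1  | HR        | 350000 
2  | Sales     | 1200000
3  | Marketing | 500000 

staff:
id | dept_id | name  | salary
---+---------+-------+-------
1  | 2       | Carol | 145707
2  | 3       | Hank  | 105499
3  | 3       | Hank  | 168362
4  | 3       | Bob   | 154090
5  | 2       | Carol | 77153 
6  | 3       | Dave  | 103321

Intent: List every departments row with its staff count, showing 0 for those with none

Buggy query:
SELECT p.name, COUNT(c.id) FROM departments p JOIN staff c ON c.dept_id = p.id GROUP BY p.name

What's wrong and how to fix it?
Bug: An inner join excludes parents with zero children

Fix: Use LEFT JOIN so parents without children still appear (COUNT(c.id) gives 0)

Corrected query:
SELECT p.name, COUNT(c.id) FROM departments p LEFT JOIN staff c ON c.dept_id = p.id GROUP BY p.name

Result:
name      | COUNT(c.id)
----------+------------
HR        | 0          
Marketing | 4          
Sales     | 2          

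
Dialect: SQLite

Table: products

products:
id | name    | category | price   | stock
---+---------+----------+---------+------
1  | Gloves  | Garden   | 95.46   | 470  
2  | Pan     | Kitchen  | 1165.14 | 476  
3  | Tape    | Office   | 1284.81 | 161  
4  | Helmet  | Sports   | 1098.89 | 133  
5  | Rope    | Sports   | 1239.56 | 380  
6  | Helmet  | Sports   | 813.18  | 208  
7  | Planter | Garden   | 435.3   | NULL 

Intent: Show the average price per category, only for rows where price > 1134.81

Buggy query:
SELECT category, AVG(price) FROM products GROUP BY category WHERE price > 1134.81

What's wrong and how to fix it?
Bug: Row-level WHERE must come before GROUP BY in the clause order

Fix: Place WHERE between FROM and GROUP BY

Corrected query:
SELECT category, AVG(price) FROM products WHERE price > 1134.81 GROUP BY category

Result:
category | AVG(price)
---------+-----------
Kitchen  | 1165.14   
Office   | 1284.81   
Sports   | 1239.56   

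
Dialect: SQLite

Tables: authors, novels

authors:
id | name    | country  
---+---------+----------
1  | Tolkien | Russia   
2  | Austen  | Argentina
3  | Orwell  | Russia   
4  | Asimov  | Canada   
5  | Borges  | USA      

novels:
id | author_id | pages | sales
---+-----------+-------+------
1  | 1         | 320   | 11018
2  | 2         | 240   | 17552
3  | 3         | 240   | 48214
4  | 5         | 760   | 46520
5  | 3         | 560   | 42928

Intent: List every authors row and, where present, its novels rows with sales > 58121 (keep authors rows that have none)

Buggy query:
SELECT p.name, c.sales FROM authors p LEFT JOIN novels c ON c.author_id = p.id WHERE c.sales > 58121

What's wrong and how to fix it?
Bug: A WHERE condition on the right-hand table after LEFT JOIN drops unmatched parents

Fix: Move the right-table condition into the ON clause so unmatched parents are kept

Corrected query:
SELECT p.name, c.sales FROM authors p LEFT JOIN novels c ON c.author_id = p.id AND c.sales > 58121

Result:
name    | sales
--------+------
Tolkien | NULL 
Austen  | NULL 
Orwell  | NULL 
Asimov  | NULL 
Borges  | NULL 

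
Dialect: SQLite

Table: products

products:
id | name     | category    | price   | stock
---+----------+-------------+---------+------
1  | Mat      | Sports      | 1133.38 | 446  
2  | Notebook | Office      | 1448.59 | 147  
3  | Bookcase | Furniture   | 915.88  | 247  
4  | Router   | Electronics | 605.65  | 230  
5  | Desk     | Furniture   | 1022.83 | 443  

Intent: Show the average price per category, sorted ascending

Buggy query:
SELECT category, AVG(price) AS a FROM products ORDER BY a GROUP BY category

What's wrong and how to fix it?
Bug: ORDER BY appears before GROUP BY; SQL clause order requires GROUP BY first

Fix: Reorder: SELECT … FROM … GROUP BY … ORDER BY …

Corrected query:
SELECT category, AVG(price) AS a FROM products GROUP BY category ORDER BY a

Result:
category    | a      
------------+--------
Electronics | 605.65 
Furniture   | 969.355
Sports      | 1133.38
Office      | 1448.59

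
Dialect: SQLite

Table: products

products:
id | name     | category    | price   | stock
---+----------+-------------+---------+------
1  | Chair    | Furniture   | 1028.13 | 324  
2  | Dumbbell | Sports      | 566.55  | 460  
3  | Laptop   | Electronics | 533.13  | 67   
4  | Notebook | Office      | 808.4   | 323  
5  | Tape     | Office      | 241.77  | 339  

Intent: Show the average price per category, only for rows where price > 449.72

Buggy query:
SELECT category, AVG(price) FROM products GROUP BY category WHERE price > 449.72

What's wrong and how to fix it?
Bug: WHERE cannot follow GROUP BY

Fix: Move the WHERE clause before GROUP BY

Corrected query:
SELECT category, AVG(price) FROM products WHERE price > 449.72 GROUP BY category

Result:
category    | AVG(price)
------------+-----------
Electronics | 533.13    
Furniture   | 1028.13   
Office      | 808.4     
Sports      | 566.55    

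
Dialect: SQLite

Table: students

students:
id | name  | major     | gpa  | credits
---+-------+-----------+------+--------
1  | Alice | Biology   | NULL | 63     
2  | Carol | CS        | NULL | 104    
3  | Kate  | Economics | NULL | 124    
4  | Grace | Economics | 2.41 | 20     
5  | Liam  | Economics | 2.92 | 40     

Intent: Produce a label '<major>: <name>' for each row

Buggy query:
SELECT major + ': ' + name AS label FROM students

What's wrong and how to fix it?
Bug: '+' is numeric addition; on text columns SQLite converts them to 0 instead of concatenating

Fix: Use the || operator for string concatenation

Corrected query:
SELECT major || ': ' || name AS label FROM students

Result:
label           
----------------
Biology: Alice  
CS: Carol       
Economics: Kate 
Economics: Grace
Economics: Liam 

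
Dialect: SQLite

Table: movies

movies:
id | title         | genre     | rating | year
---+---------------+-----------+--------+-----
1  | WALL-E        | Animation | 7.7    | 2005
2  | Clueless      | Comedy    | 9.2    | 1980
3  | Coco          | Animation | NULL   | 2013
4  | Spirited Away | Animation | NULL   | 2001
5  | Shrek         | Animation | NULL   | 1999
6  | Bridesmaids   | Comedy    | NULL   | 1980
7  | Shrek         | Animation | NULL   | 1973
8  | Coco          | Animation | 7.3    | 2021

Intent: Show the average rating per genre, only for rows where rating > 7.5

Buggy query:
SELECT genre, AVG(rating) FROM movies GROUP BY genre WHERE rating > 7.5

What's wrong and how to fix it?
Bug: WHERE cannot follow GROUP BY

Fix: Move the WHERE clause before GROUP BY

Corrected query:
SELECT genre, AVG(rating) FROM movies WHERE rating > 7.5 GROUP BY genre

Result:
genre     | AVG(rating)
----------+------------
Animation | 7.7        
Comedy    | 9.2        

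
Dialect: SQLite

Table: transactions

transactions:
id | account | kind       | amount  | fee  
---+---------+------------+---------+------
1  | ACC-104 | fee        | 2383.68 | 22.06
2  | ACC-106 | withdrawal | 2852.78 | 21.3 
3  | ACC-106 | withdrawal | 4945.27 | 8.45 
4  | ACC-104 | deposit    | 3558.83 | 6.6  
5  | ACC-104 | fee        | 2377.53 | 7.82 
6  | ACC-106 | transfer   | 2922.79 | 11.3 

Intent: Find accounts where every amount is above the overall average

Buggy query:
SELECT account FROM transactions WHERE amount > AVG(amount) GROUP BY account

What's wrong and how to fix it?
Bug: WHERE evaluates per row before aggregation, so AVG() is unavailable

Fix: Compute the overall average in a scalar subquery and compare each group's MIN against it in HAVING

Corrected query:
SELECT account FROM transactions GROUP BY account HAVING MIN(amount) > (SELECT AVG(amount) FROM transactions)

Result:
(no rows)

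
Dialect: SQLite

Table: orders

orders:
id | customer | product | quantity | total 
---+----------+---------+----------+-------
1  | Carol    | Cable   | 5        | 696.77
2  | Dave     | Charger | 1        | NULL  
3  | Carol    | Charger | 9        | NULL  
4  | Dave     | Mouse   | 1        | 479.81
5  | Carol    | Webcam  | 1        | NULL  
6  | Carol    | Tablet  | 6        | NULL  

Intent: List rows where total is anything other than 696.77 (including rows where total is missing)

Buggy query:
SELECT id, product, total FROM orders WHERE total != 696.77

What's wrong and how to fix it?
Bug: Inequality against NULL is unknown, not true; rows with NULL are dropped

Fix: Add an explicit OR total IS NULL to include the missing-value rows

Corrected query:
SELECT id, product, total FROM orders WHERE total != 696.77 OR total IS NULL

Result:
id | product | total 
---+---------+-------
2  | Charger | NULL  
3  | Charger | NULL  
4  | Mouse   | 479.81
5  | Webcam  | NULL  
6  | Tablet  | NULL  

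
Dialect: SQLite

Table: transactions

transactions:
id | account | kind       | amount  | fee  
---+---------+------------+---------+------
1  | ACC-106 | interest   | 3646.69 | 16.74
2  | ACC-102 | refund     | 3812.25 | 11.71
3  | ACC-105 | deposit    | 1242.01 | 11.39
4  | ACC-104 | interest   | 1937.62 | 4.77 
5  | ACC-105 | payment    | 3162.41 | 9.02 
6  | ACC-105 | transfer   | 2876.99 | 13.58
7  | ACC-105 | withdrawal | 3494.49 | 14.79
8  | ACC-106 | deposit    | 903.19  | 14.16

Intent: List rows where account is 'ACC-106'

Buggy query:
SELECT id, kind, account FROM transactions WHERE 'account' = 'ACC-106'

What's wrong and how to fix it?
Bug: Single quotes denote string literals in SQL; the column name is being compared as a constant string

Fix: Remove the quotes around the column name (or use double quotes for an identifier)

Corrected query:
SELECT id, kind, account FROM transactions WHERE account = 'ACC-106'

Result:
id | kind     | account
---+----------+--------
1  | interest | ACC-106
8  | deposit  | ACC-106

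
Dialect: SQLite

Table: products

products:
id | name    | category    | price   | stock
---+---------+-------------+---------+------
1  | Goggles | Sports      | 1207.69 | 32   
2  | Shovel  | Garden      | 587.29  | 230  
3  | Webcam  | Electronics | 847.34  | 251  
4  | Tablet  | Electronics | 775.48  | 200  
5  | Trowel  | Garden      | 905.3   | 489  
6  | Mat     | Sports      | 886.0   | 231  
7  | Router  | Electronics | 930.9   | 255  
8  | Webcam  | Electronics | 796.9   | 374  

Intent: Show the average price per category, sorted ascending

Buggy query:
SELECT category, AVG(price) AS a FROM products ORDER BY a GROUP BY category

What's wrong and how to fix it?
Bug: GROUP BY must precede ORDER BY

Fix: Reorder: SELECT … FROM … GROUP BY … ORDER BY …

Corrected query:
SELECT category, AVG(price) AS a FROM products GROUP BY category ORDER BY a

Result:
category    | a       
------------+---------
Garden      | 746.295 
Electronics | 837.655 
Sports      | 1046.845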